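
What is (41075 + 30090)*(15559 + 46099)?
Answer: 4387891570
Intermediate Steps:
(41075 + 30090)*(15559 + 46099) = 71165*61658 = 4387891570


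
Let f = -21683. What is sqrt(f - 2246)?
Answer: I*sqrt(23929) ≈ 154.69*I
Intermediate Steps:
sqrt(f - 2246) = sqrt(-21683 - 2246) = sqrt(-23929) = I*sqrt(23929)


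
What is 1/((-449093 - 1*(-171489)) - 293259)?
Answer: -1/570863 ≈ -1.7517e-6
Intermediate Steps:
1/((-449093 - 1*(-171489)) - 293259) = 1/((-449093 + 171489) - 293259) = 1/(-277604 - 293259) = 1/(-570863) = -1/570863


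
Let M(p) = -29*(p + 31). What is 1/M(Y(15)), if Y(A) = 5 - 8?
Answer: -1/812 ≈ -0.0012315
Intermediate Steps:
Y(A) = -3
M(p) = -899 - 29*p (M(p) = -29*(31 + p) = -899 - 29*p)
1/M(Y(15)) = 1/(-899 - 29*(-3)) = 1/(-899 + 87) = 1/(-812) = -1/812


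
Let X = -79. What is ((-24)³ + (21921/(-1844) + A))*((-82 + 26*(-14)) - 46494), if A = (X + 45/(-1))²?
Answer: -33327012745/461 ≈ -7.2293e+7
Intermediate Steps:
A = 15376 (A = (-79 + 45/(-1))² = (-79 + 45*(-1))² = (-79 - 45)² = (-124)² = 15376)
((-24)³ + (21921/(-1844) + A))*((-82 + 26*(-14)) - 46494) = ((-24)³ + (21921/(-1844) + 15376))*((-82 + 26*(-14)) - 46494) = (-13824 + (21921*(-1/1844) + 15376))*((-82 - 364) - 46494) = (-13824 + (-21921/1844 + 15376))*(-446 - 46494) = (-13824 + 28331423/1844)*(-46940) = (2839967/1844)*(-46940) = -33327012745/461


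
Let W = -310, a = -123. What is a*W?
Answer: 38130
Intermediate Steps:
a*W = -123*(-310) = 38130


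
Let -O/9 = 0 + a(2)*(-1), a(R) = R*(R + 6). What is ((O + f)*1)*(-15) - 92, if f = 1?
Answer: -2267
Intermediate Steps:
a(R) = R*(6 + R)
O = 144 (O = -9*(0 + (2*(6 + 2))*(-1)) = -9*(0 + (2*8)*(-1)) = -9*(0 + 16*(-1)) = -9*(0 - 16) = -9*(-16) = 144)
((O + f)*1)*(-15) - 92 = ((144 + 1)*1)*(-15) - 92 = (145*1)*(-15) - 92 = 145*(-15) - 92 = -2175 - 92 = -2267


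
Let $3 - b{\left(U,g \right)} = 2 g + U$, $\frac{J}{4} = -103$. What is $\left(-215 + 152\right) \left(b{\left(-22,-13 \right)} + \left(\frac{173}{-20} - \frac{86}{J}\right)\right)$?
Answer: $- \frac{5523273}{2060} \approx -2681.2$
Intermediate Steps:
$J = -412$ ($J = 4 \left(-103\right) = -412$)
$b{\left(U,g \right)} = 3 - U - 2 g$ ($b{\left(U,g \right)} = 3 - \left(2 g + U\right) = 3 - \left(U + 2 g\right) = 3 - U - 2 g$)
$\left(-215 + 152\right) \left(b{\left(-22,-13 \right)} + \left(\frac{173}{-20} - \frac{86}{J}\right)\right) = \left(-215 + 152\right) \left(\left(3 - -22 - -26\right) + \left(\frac{173}{-20} - \frac{86}{-412}\right)\right) = - 63 \left(\left(3 + 22 + 26\right) + \left(173 \left(- \frac{1}{20}\right) - - \frac{43}{206}\right)\right) = - 63 \left(51 + \left(- \frac{173}{20} + \frac{43}{206}\right)\right) = - 63 \left(51 - \frac{17389}{2060}\right) = \left(-63\right) \frac{87671}{2060} = - \frac{5523273}{2060}$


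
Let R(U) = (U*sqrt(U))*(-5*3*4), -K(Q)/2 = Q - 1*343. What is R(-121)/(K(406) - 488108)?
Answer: -39930*I/244117 ≈ -0.16357*I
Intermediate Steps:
K(Q) = 686 - 2*Q (K(Q) = -2*(Q - 1*343) = -2*(Q - 343) = -2*(-343 + Q) = 686 - 2*Q)
R(U) = -60*U**(3/2) (R(U) = U**(3/2)*(-15*4) = U**(3/2)*(-60) = -60*U**(3/2))
R(-121)/(K(406) - 488108) = (-(-79860)*I)/((686 - 2*406) - 488108) = (-(-79860)*I)/((686 - 812) - 488108) = (79860*I)/(-126 - 488108) = (79860*I)/(-488234) = (79860*I)*(-1/488234) = -39930*I/244117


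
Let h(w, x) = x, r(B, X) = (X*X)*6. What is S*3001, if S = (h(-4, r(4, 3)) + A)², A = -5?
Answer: 7205401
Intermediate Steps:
r(B, X) = 6*X² (r(B, X) = X²*6 = 6*X²)
S = 2401 (S = (6*3² - 5)² = (6*9 - 5)² = (54 - 5)² = 49² = 2401)
S*3001 = 2401*3001 = 7205401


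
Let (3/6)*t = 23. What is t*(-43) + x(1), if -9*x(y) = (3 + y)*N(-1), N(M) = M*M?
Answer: -17806/9 ≈ -1978.4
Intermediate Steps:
t = 46 (t = 2*23 = 46)
N(M) = M²
x(y) = -⅓ - y/9 (x(y) = -(3 + y)*(-1)²/9 = -(3 + y)/9 = -⅓ - y/9)
t*(-43) + x(1) = 46*(-43) + (-⅓ - ⅑*1) = -1978 + (-⅓ - ⅑) = -1978 - 4/9 = -17806/9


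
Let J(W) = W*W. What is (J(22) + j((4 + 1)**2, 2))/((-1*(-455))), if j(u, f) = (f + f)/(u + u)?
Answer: 12102/11375 ≈ 1.0639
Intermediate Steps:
j(u, f) = f/u (j(u, f) = (2*f)/((2*u)) = (2*f)*(1/(2*u)) = f/u)
J(W) = W**2
(J(22) + j((4 + 1)**2, 2))/((-1*(-455))) = (22**2 + 2/((4 + 1)**2))/((-1*(-455))) = (484 + 2/(5**2))/455 = (484 + 2/25)*(1/455) = (12102/25)*(1/455) = 12102/11375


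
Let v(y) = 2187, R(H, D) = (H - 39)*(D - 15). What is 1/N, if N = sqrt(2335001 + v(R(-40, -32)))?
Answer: sqrt(584297)/1168594 ≈ 0.00065411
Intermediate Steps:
R(H, D) = (-39 + H)*(-15 + D)
N = 2*sqrt(584297) (N = sqrt(2335001 + 2187) = sqrt(2337188) = 2*sqrt(584297) ≈ 1528.8)
1/N = 1/(2*sqrt(584297)) = sqrt(584297)/1168594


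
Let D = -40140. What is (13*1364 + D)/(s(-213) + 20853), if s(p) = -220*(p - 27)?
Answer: -22408/73653 ≈ -0.30424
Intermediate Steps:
s(p) = 5940 - 220*p (s(p) = -220*(-27 + p) = 5940 - 220*p)
(13*1364 + D)/(s(-213) + 20853) = (13*1364 - 40140)/((5940 - 220*(-213)) + 20853) = (17732 - 40140)/((5940 + 46860) + 20853) = -22408/(52800 + 20853) = -22408/73653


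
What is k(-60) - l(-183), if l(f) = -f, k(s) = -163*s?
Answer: 9597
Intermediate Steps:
k(-60) - l(-183) = -163*(-60) - (-1)*(-183) = 9780 - 1*183 = 9780 - 183 = 9597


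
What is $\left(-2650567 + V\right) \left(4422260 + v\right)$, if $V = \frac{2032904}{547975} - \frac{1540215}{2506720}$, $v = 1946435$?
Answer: $- \frac{927502935876866928718511}{54944795680} \approx -1.6881 \cdot 10^{13}$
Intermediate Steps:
$V = \frac{850384360051}{274723978400}$ ($V = 2032904 \cdot \frac{1}{547975} - \frac{308043}{501344} = \frac{2032904}{547975} - \frac{308043}{501344} = \frac{850384360051}{274723978400} \approx 3.0954$)
$\left(-2650567 + V\right) \left(4422260 + v\right) = \left(-2650567 + \frac{850384360051}{274723978400}\right) \left(4422260 + 1946435\right) = \left(- \frac{728173460871392749}{274723978400}\right) 6368695 = - \frac{927502935876866928718511}{54944795680}$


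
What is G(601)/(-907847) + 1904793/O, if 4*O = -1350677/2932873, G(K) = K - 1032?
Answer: -20286807019419809345/1226208062419 ≈ -1.6544e+7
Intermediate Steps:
G(K) = -1032 + K
O = -1350677/11731492 (O = (-1350677/2932873)/4 = (-1350677*1/2932873)/4 = (¼)*(-1350677/2932873) = -1350677/11731492 ≈ -0.11513)
G(601)/(-907847) + 1904793/O = (-1032 + 601)/(-907847) + 1904793/(-1350677/11731492) = -431*(-1/907847) + 1904793*(-11731492/1350677) = 431/907847 - 22346063841156/1350677 = -20286807019419809345/1226208062419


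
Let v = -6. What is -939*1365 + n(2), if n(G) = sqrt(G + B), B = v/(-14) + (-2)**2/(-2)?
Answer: -1281735 + sqrt(21)/7 ≈ -1.2817e+6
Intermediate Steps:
B = -11/7 (B = -6/(-14) + (-2)**2/(-2) = -6*(-1/14) + 4*(-1/2) = 3/7 - 2 = -11/7 ≈ -1.5714)
n(G) = sqrt(-11/7 + G) (n(G) = sqrt(G - 11/7) = sqrt(-11/7 + G))
-939*1365 + n(2) = -939*1365 + sqrt(-77 + 49*2)/7 = -1281735 + sqrt(-77 + 98)/7 = -1281735 + sqrt(21)/7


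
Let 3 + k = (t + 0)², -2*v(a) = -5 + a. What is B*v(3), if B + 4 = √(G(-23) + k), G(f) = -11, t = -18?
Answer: -4 + √310 ≈ 13.607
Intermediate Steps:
v(a) = 5/2 - a/2 (v(a) = -(-5 + a)/2 = 5/2 - a/2)
k = 321 (k = -3 + (-18 + 0)² = -3 + (-18)² = -3 + 324 = 321)
B = -4 + √310 (B = -4 + √(-11 + 321) = -4 + √310 ≈ 13.607)
B*v(3) = (-4 + √310)*(5/2 - ½*3) = (-4 + √310)*(5/2 - 3/2) = (-4 + √310)*1 = -4 + √310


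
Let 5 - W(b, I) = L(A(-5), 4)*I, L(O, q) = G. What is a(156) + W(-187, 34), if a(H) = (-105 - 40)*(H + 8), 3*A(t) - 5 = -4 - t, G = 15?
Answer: -24285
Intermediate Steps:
A(t) = ⅓ - t/3 (A(t) = 5/3 + (-4 - t)/3 = 5/3 + (-4/3 - t/3) = ⅓ - t/3)
a(H) = -1160 - 145*H (a(H) = -145*(8 + H) = -1160 - 145*H)
L(O, q) = 15
W(b, I) = 5 - 15*I
a(156) + W(-187, 34) = (-1160 - 145*156) + (5 - 15*34) = (-1160 - 22620) + (5 - 510) = -23780 - 505 = -24285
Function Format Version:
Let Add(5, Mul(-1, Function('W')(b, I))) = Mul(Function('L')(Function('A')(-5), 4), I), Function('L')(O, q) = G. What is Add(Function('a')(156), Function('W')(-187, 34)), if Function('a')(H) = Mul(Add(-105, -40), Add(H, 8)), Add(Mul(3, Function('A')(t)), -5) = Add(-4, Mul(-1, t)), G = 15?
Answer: -24285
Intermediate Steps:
Function('A')(t) = Add(Rational(1, 3), Mul(Rational(-1, 3), t)) (Function('A')(t) = Add(Rational(5, 3), Mul(Rational(1, 3), Add(-4, Mul(-1, t)))) = Add(Rational(5, 3), Add(Rational(-4, 3), Mul(Rational(-1, 3), t))) = Add(Rational(1, 3), Mul(Rational(-1, 3), t)))
Function('a')(H) = Add(-1160, Mul(-145, H)) (Function('a')(H) = Mul(-145, Add(8, H)) = Add(-1160, Mul(-145, H)))
Function('L')(O, q) = 15
Function('W')(b, I) = Add(5, Mul(-15, I)) (Function('W')(b, I) = Add(5, Mul(-1, Mul(15, I))) = Add(5, Mul(-15, I)))
Add(Function('a')(156), Function('W')(-187, 34)) = Add(Add(-1160, Mul(-145, 156)), Add(5, Mul(-15, 34))) = Add(Add(-1160, -22620), Add(5, -510)) = Add(-23780, -505) = -24285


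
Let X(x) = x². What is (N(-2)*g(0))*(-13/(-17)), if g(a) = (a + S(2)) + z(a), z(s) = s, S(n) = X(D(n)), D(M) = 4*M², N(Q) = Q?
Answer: -6656/17 ≈ -391.53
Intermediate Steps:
S(n) = 16*n⁴ (S(n) = (4*n²)² = 16*n⁴)
g(a) = 256 + 2*a (g(a) = (a + 16*2⁴) + a = (a + 16*16) + a = (a + 256) + a = (256 + a) + a = 256 + 2*a)
(N(-2)*g(0))*(-13/(-17)) = (-2*(256 + 2*0))*(-13/(-17)) = (-2*(256 + 0))*(-13*(-1/17)) = -2*256*(13/17) = -512*13/17 = -6656/17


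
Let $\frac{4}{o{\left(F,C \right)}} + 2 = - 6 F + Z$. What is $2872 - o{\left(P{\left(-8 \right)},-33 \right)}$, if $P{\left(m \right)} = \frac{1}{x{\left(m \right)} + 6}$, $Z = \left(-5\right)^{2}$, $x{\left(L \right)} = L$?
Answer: $\frac{37334}{13} \approx 2871.8$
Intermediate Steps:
$Z = 25$
$P{\left(m \right)} = \frac{1}{6 + m}$ ($P{\left(m \right)} = \frac{1}{m + 6} = \frac{1}{6 + m}$)
$o{\left(F,C \right)} = \frac{4}{23 - 6 F}$ ($o{\left(F,C \right)} = \frac{4}{-2 - \left(-25 + 6 F\right)} = \frac{4}{23 - 6 F}$)
$2872 - o{\left(P{\left(-8 \right)},-33 \right)} = 2872 - - \frac{4}{-23 + \frac{6}{6 - 8}} = 2872 - - \frac{4}{-23 + \frac{6}{-2}} = 2872 - - \frac{4}{-23 + 6 \left(- \frac{1}{2}\right)} = 2872 - - \frac{4}{-23 - 3} = 2872 - - \frac{4}{-26} = 2872 - \left(-4\right) \left(- \frac{1}{26}\right) = 2872 - \frac{2}{13} = \frac{37334}{13}$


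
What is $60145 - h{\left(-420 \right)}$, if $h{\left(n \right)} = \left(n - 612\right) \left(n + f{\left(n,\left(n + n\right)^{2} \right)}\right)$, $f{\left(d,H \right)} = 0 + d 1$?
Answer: $-806735$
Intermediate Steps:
$f{\left(d,H \right)} = d$ ($f{\left(d,H \right)} = 0 + d = d$)
$h{\left(n \right)} = 2 n \left(-612 + n\right)$ ($h{\left(n \right)} = \left(n - 612\right) \left(n + n\right) = \left(-612 + n\right) 2 n = 2 n \left(-612 + n\right)$)
$60145 - h{\left(-420 \right)} = 60145 - 2 \left(-420\right) \left(-612 - 420\right) = 60145 - 2 \left(-420\right) \left(-1032\right) = 60145 - 866880 = -806735$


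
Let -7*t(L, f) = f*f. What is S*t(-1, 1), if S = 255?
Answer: -255/7 ≈ -36.429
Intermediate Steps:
t(L, f) = -f²/7 (t(L, f) = -f*f/7 = -f²/7)
S*t(-1, 1) = 255*(-⅐*1²) = 255*(-⅐*1) = 255*(-⅐) = -255/7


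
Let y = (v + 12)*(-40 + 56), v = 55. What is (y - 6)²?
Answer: 1136356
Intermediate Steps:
y = 1072 (y = (55 + 12)*(-40 + 56) = 67*16 = 1072)
(y - 6)² = (1072 - 6)² = 1066² = 1136356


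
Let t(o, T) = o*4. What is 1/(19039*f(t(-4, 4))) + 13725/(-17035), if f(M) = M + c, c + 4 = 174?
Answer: -8048353063/9989344442 ≈ -0.80569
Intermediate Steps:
t(o, T) = 4*o
c = 170 (c = -4 + 174 = 170)
f(M) = 170 + M (f(M) = M + 170 = 170 + M)
1/(19039*f(t(-4, 4))) + 13725/(-17035) = 1/(19039*(170 + 4*(-4))) + 13725/(-17035) = 1/(19039*(170 - 16)) + 13725*(-1/17035) = (1/19039)/154 - 2745/3407 = (1/19039)*(1/154) - 2745/3407 = 1/2932006 - 2745/3407 = -8048353063/9989344442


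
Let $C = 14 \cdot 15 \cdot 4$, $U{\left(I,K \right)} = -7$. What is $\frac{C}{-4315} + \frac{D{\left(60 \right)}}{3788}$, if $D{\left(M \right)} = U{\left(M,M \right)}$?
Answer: $- \frac{642425}{3269044} \approx -0.19652$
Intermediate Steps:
$D{\left(M \right)} = -7$
$C = 840$ ($C = 210 \cdot 4 = 840$)
$\frac{C}{-4315} + \frac{D{\left(60 \right)}}{3788} = \frac{840}{-4315} - \frac{7}{3788} = 840 \left(- \frac{1}{4315}\right) - \frac{7}{3788} = - \frac{168}{863} - \frac{7}{3788} = - \frac{642425}{3269044}$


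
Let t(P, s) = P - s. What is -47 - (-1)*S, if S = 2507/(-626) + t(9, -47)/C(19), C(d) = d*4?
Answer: -597887/11894 ≈ -50.268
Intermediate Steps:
C(d) = 4*d
S = -38869/11894 (S = 2507/(-626) + (9 - 1*(-47))/((4*19)) = 2507*(-1/626) + (9 + 47)/76 = -2507/626 + 56*(1/76) = -2507/626 + 14/19 = -38869/11894 ≈ -3.2680)
-47 - (-1)*S = -47 - (-1)*(-38869)/11894 = -47 - 1*38869/11894 = -47 - 38869/11894 = -597887/11894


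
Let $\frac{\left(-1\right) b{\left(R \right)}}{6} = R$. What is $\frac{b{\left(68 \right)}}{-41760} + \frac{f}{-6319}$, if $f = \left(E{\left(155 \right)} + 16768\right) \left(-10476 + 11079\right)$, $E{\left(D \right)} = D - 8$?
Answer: $- \frac{17747448877}{10995060} \approx -1614.1$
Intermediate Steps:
$E{\left(D \right)} = -8 + D$
$f = 10199745$ ($f = \left(\left(-8 + 155\right) + 16768\right) \left(-10476 + 11079\right) = \left(147 + 16768\right) 603 = 16915 \cdot 603 = 10199745$)
$b{\left(R \right)} = - 6 R$
$\frac{b{\left(68 \right)}}{-41760} + \frac{f}{-6319} = \frac{\left(-6\right) 68}{-41760} + \frac{10199745}{-6319} = \left(-408\right) \left(- \frac{1}{41760}\right) + 10199745 \left(- \frac{1}{6319}\right) = \frac{17}{1740} - \frac{10199745}{6319} = - \frac{17747448877}{10995060}$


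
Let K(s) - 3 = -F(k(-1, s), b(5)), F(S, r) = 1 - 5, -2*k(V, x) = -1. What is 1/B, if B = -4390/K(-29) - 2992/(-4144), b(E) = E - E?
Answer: -259/162243 ≈ -0.0015964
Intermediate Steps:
k(V, x) = ½ (k(V, x) = -½*(-1) = ½)
b(E) = 0
F(S, r) = -4
K(s) = 7 (K(s) = 3 - 1*(-4) = 3 + 4 = 7)
B = -162243/259 (B = -4390/7 - 2992/(-4144) = -4390*⅐ - 2992*(-1/4144) = -4390/7 + 187/259 = -162243/259 ≈ -626.42)
1/B = 1/(-162243/259) = -259/162243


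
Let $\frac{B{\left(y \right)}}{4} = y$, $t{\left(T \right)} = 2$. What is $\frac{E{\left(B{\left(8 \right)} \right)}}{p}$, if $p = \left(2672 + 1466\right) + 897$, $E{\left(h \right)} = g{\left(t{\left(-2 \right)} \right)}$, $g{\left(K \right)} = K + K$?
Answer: $\frac{4}{5035} \approx 0.00079444$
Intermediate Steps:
$B{\left(y \right)} = 4 y$
$g{\left(K \right)} = 2 K$
$E{\left(h \right)} = 4$ ($E{\left(h \right)} = 2 \cdot 2 = 4$)
$p = 5035$ ($p = 4138 + 897 = 5035$)
$\frac{E{\left(B{\left(8 \right)} \right)}}{p} = \frac{4}{5035}$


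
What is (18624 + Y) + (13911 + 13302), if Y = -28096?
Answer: 17741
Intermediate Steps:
(18624 + Y) + (13911 + 13302) = (18624 - 28096) + (13911 + 13302) = -9472 + 27213 = 17741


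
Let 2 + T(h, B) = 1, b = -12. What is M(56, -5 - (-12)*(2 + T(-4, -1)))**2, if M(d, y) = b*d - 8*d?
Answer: 1254400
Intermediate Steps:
T(h, B) = -1 (T(h, B) = -2 + 1 = -1)
M(d, y) = -20*d (M(d, y) = -12*d - 8*d = -20*d)
M(56, -5 - (-12)*(2 + T(-4, -1)))**2 = (-20*56)**2 = (-1120)**2 = 1254400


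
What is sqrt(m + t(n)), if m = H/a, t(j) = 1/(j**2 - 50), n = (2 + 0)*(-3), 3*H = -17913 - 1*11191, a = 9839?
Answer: I*sqrt(180573848574)/413238 ≈ 1.0283*I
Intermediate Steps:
H = -29104/3 (H = (-17913 - 1*11191)/3 = (-17913 - 11191)/3 = (1/3)*(-29104) = -29104/3 ≈ -9701.3)
n = -6 (n = 2*(-3) = -6)
t(j) = 1/(-50 + j**2)
m = -29104/29517 (m = -29104/3/9839 = -29104/3*1/9839 = -29104/29517 ≈ -0.98601)
sqrt(m + t(n)) = sqrt(-29104/29517 + 1/(-50 + (-6)**2)) = sqrt(-29104/29517 + 1/(-50 + 36)) = sqrt(-29104/29517 + 1/(-14)) = sqrt(-29104/29517 - 1/14) = sqrt(-436973/413238) = I*sqrt(180573848574)/413238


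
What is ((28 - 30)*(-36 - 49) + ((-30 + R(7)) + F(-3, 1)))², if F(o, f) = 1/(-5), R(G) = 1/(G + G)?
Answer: 95863681/4900 ≈ 19564.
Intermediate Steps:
R(G) = 1/(2*G)
F(o, f) = -⅕
((28 - 30)*(-36 - 49) + ((-30 + R(7)) + F(-3, 1)))² = ((28 - 30)*(-36 - 49) + ((-30 + (½)/7) - ⅕))² = (-2*(-85) + ((-30 + (½)*(⅐)) - ⅕))² = (170 + ((-30 + 1/14) - ⅕))² = (170 + (-419/14 - ⅕))² = (170 - 2109/70)² = (9791/70)² = 95863681/4900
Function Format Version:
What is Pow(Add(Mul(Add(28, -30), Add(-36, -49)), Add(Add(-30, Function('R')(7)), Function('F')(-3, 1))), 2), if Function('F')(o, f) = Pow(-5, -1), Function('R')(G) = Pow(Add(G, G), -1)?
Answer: Rational(95863681, 4900) ≈ 19564.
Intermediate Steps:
Function('R')(G) = Mul(Rational(1, 2), Pow(G, -1)) (Function('R')(G) = Pow(Mul(2, G), -1) = Mul(Rational(1, 2), Pow(G, -1)))
Function('F')(o, f) = Rational(-1, 5)
Pow(Add(Mul(Add(28, -30), Add(-36, -49)), Add(Add(-30, Function('R')(7)), Function('F')(-3, 1))), 2) = Pow(Add(Mul(Add(28, -30), Add(-36, -49)), Add(Add(-30, Mul(Rational(1, 2), Pow(7, -1))), Rational(-1, 5))), 2) = Pow(Add(Mul(-2, -85), Add(Add(-30, Mul(Rational(1, 2), Rational(1, 7))), Rational(-1, 5))), 2) = Pow(Add(170, Add(Add(-30, Rational(1, 14)), Rational(-1, 5))), 2) = Pow(Add(170, Add(Rational(-419, 14), Rational(-1, 5))), 2) = Pow(Add(170, Rational(-2109, 70)), 2) = Pow(Rational(9791, 70), 2) = Rational(95863681, 4900)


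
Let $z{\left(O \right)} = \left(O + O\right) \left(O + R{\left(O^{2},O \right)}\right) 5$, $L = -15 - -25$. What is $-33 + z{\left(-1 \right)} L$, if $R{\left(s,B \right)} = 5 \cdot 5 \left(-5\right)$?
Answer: $12567$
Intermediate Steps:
$R{\left(s,B \right)} = -125$ ($R{\left(s,B \right)} = 25 \left(-5\right) = -125$)
$L = 10$ ($L = -15 + 25 = 10$)
$z{\left(O \right)} = 10 O \left(-125 + O\right)$ ($z{\left(O \right)} = \left(O + O\right) \left(O - 125\right) 5 = 2 O \left(-125 + O\right) 5 = 10 O \left(-125 + O\right)$)
$-33 + z{\left(-1 \right)} L = -33 + 10 \left(-1\right) \left(-125 - 1\right) 10 = -33 + 10 \left(-1\right) \left(-126\right) 10 = -33 + 1260 \cdot 10 = -33 + 12600 = 12567$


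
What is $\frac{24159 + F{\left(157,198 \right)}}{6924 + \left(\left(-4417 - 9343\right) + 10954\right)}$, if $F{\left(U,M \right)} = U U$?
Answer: $\frac{24404}{2059} \approx 11.852$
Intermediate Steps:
$F{\left(U,M \right)} = U^{2}$
$\frac{24159 + F{\left(157,198 \right)}}{6924 + \left(\left(-4417 - 9343\right) + 10954\right)} = \frac{24159 + 157^{2}}{6924 + \left(\left(-4417 - 9343\right) + 10954\right)} = \frac{24159 + 24649}{6924 + \left(-13760 + 10954\right)} = \frac{48808}{6924 - 2806} = \frac{48808}{4118} = 48808 \cdot \frac{1}{4118} = \frac{24404}{2059}$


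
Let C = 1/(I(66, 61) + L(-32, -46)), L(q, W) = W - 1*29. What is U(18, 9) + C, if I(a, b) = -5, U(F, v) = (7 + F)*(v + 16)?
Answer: 49999/80 ≈ 624.99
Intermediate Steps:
U(F, v) = (7 + F)*(16 + v)
L(q, W) = -29 + W (L(q, W) = W - 29 = -29 + W)
C = -1/80 (C = 1/(-5 + (-29 - 46)) = 1/(-5 - 75) = 1/(-80) = -1/80 ≈ -0.012500)
U(18, 9) + C = (112 + 7*9 + 16*18 + 18*9) - 1/80 = (112 + 63 + 288 + 162) - 1/80 = 625 - 1/80 = 49999/80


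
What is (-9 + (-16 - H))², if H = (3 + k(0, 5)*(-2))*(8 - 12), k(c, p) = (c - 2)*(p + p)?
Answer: 21609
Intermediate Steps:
k(c, p) = 2*p*(-2 + c) (k(c, p) = (-2 + c)*(2*p) = 2*p*(-2 + c))
H = -172 (H = (3 + (2*5*(-2 + 0))*(-2))*(8 - 12) = (3 + (2*5*(-2))*(-2))*(-4) = (3 - 20*(-2))*(-4) = (3 + 40)*(-4) = 43*(-4) = -172)
(-9 + (-16 - H))² = (-9 + (-16 - 1*(-172)))² = (-9 + (-16 + 172))² = (-9 + 156)² = 147² = 21609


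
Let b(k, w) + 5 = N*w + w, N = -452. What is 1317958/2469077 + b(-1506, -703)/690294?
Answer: 846297212174/852194519319 ≈ 0.99308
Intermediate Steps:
b(k, w) = -5 - 451*w (b(k, w) = -5 + (-452*w + w) = -5 - 451*w)
1317958/2469077 + b(-1506, -703)/690294 = 1317958/2469077 + (-5 - 451*(-703))/690294 = 1317958*(1/2469077) + (-5 + 317053)*(1/690294) = 1317958/2469077 + 317048*(1/690294) = 1317958/2469077 + 158524/345147 = 846297212174/852194519319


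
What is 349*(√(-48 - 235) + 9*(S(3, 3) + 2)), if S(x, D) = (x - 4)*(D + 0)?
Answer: -3141 + 349*I*√283 ≈ -3141.0 + 5871.1*I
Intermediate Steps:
S(x, D) = D*(-4 + x) (S(x, D) = (-4 + x)*D = D*(-4 + x))
349*(√(-48 - 235) + 9*(S(3, 3) + 2)) = 349*(√(-48 - 235) + 9*(3*(-4 + 3) + 2)) = 349*(√(-283) + 9*(3*(-1) + 2)) = 349*(I*√283 + 9*(-3 + 2)) = 349*(I*√283 + 9*(-1)) = 349*(I*√283 - 9) = 349*(-9 + I*√283) = -3141 + 349*I*√283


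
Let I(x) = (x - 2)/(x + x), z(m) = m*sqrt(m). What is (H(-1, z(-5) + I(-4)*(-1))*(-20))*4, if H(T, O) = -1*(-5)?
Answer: -400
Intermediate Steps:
z(m) = m**(3/2)
I(x) = (-2 + x)/(2*x) (I(x) = (-2 + x)/((2*x)) = (-2 + x)*(1/(2*x)) = (-2 + x)/(2*x))
H(T, O) = 5
(H(-1, z(-5) + I(-4)*(-1))*(-20))*4 = (5*(-20))*4 = -100*4 = -400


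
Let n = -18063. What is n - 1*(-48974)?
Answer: 30911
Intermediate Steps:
n - 1*(-48974) = -18063 - 1*(-48974) = -18063 + 48974 = 30911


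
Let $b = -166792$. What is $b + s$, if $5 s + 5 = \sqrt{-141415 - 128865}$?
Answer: $-166793 + \frac{2 i \sqrt{67570}}{5} \approx -1.6679 \cdot 10^{5} + 103.98 i$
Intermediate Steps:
$s = -1 + \frac{2 i \sqrt{67570}}{5}$ ($s = -1 + \frac{\sqrt{-141415 - 128865}}{5} = -1 + \frac{\sqrt{-270280}}{5} = -1 + \frac{2 i \sqrt{67570}}{5} \approx -1.0 + 103.98 i$)
$b + s = -166792 - \left(1 - \frac{2 i \sqrt{67570}}{5}\right) = -166793 + \frac{2 i \sqrt{67570}}{5}$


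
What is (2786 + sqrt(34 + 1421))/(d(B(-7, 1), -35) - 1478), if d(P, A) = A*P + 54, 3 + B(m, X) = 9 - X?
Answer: -2786/1599 - sqrt(1455)/1599 ≈ -1.7662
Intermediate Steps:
B(m, X) = 6 - X (B(m, X) = -3 + (9 - X) = 6 - X)
d(P, A) = 54 + A*P
(2786 + sqrt(34 + 1421))/(d(B(-7, 1), -35) - 1478) = (2786 + sqrt(34 + 1421))/((54 - 35*(6 - 1*1)) - 1478) = (2786 + sqrt(1455))/((54 - 35*(6 - 1)) - 1478) = (2786 + sqrt(1455))/((54 - 35*5) - 1478) = (2786 + sqrt(1455))/((54 - 175) - 1478) = (2786 + sqrt(1455))/(-121 - 1478) = (2786 + sqrt(1455))/(-1599) = (2786 + sqrt(1455))*(-1/1599) = -2786/1599 - sqrt(1455)/1599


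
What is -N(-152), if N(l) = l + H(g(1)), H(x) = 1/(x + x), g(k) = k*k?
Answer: 303/2 ≈ 151.50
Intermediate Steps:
g(k) = k²
H(x) = 1/(2*x)
N(l) = ½ + l (N(l) = l + 1/(2*(1²)) = l + (½)/1 = l + (½)*1 = l + ½ = ½ + l)
-N(-152) = -(½ - 152) = -1*(-303/2) = 303/2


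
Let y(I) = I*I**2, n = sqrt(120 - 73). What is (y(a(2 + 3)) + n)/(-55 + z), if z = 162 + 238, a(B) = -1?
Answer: -1/345 + sqrt(47)/345 ≈ 0.016973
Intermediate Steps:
z = 400
n = sqrt(47) ≈ 6.8557
y(I) = I**3
(y(a(2 + 3)) + n)/(-55 + z) = ((-1)**3 + sqrt(47))/(-55 + 400) = (-1 + sqrt(47))/345 = (-1 + sqrt(47))*(1/345) = -1/345 + sqrt(47)/345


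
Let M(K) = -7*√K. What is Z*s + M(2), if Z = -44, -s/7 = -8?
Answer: -2464 - 7*√2 ≈ -2473.9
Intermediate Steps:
s = 56 (s = -7*(-8) = 56)
Z*s + M(2) = -44*56 - 7*√2 = -2464 - 7*√2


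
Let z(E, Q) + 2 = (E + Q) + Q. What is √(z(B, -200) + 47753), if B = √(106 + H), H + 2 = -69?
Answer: √(47351 + √35) ≈ 217.62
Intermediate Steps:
H = -71 (H = -2 - 69 = -71)
B = √35 (B = √(106 - 71) = √35 ≈ 5.9161)
z(E, Q) = -2 + E + 2*Q (z(E, Q) = -2 + ((E + Q) + Q) = -2 + (E + 2*Q) = -2 + E + 2*Q)
√(z(B, -200) + 47753) = √((-2 + √35 + 2*(-200)) + 47753) = √((-2 + √35 - 400) + 47753) = √((-402 + √35) + 47753) = √(47351 + √35)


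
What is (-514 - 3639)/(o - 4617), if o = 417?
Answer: 4153/4200 ≈ 0.98881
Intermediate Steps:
(-514 - 3639)/(o - 4617) = (-514 - 3639)/(417 - 4617) = -4153/(-4200) = -4153*(-1/4200) = 4153/4200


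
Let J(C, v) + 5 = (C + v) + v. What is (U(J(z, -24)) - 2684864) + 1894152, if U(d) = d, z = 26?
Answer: -790739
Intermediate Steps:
J(C, v) = -5 + C + 2*v (J(C, v) = -5 + ((C + v) + v) = -5 + (C + 2*v) = -5 + C + 2*v)
(U(J(z, -24)) - 2684864) + 1894152 = ((-5 + 26 + 2*(-24)) - 2684864) + 1894152 = ((-5 + 26 - 48) - 2684864) + 1894152 = (-27 - 2684864) + 1894152 = -2684891 + 1894152 = -790739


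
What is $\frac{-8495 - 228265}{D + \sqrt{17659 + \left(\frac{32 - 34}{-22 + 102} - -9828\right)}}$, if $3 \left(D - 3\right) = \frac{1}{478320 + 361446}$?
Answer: $\frac{45080500310354196000}{1743989266923522029} - \frac{751341572427737520 \sqrt{10994790}}{1743989266923522029} \approx -1402.7$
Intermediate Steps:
$D = \frac{7557895}{2519298}$ ($D = 3 + \frac{1}{3 \left(478320 + 361446\right)} = 3 + \frac{1}{3 \cdot 839766} = 3 + \frac{1}{3} \cdot \frac{1}{839766} = 3 + \frac{1}{2519298} = \frac{7557895}{2519298} \approx 3.0$)
$\frac{-8495 - 228265}{D + \sqrt{17659 + \left(\frac{32 - 34}{-22 + 102} - -9828\right)}} = \frac{-8495 - 228265}{\frac{7557895}{2519298} + \sqrt{17659 + \left(\frac{32 - 34}{-22 + 102} - -9828\right)}} = - \frac{236760}{\frac{7557895}{2519298} + \sqrt{17659 + \left(- \frac{2}{80} + 9828\right)}} = - \frac{236760}{\frac{7557895}{2519298} + \sqrt{17659 + \left(\left(-2\right) \frac{1}{80} + 9828\right)}} = - \frac{236760}{\frac{7557895}{2519298} + \sqrt{17659 + \left(- \frac{1}{40} + 9828\right)}} = - \frac{236760}{\frac{7557895}{2519298} + \sqrt{17659 + \frac{393119}{40}}} = - \frac{236760}{\frac{7557895}{2519298} + \sqrt{\frac{1099479}{40}}} = - \frac{236760}{\frac{7557895}{2519298} + \frac{\sqrt{10994790}}{20}}$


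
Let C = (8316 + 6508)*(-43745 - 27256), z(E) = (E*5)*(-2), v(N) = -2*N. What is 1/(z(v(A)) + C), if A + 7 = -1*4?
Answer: -1/1052519044 ≈ -9.5010e-10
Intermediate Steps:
A = -11 (A = -7 - 1*4 = -7 - 4 = -11)
z(E) = -10*E (z(E) = (5*E)*(-2) = -10*E)
C = -1052518824 (C = 14824*(-71001) = -1052518824)
1/(z(v(A)) + C) = 1/(-(-20)*(-11) - 1052518824) = 1/(-10*22 - 1052518824) = 1/(-220 - 1052518824) = 1/(-1052519044) = -1/1052519044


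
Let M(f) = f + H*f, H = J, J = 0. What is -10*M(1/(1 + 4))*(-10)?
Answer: 20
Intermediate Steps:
H = 0
M(f) = f (M(f) = f + 0*f = f + 0 = f)
-10*M(1/(1 + 4))*(-10) = -10/(1 + 4)*(-10) = -10/5*(-10) = -10*1/5*(-10) = -2*(-10) = 20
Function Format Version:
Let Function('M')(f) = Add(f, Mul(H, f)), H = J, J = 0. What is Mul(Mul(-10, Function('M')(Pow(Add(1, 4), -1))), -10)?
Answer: 20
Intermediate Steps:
H = 0
Function('M')(f) = f (Function('M')(f) = Add(f, Mul(0, f)) = Add(f, 0) = f)
Mul(Mul(-10, Function('M')(Pow(Add(1, 4), -1))), -10) = Mul(Mul(-10, Pow(Add(1, 4), -1)), -10) = Mul(Mul(-10, Pow(5, -1)), -10) = Mul(Mul(-10, Rational(1, 5)), -10) = Mul(-2, -10) = 20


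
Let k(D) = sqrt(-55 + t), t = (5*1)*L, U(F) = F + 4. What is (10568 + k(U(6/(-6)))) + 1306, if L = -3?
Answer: 11874 + I*sqrt(70) ≈ 11874.0 + 8.3666*I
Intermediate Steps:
U(F) = 4 + F
t = -15 (t = (5*1)*(-3) = 5*(-3) = -15)
k(D) = I*sqrt(70) (k(D) = sqrt(-55 - 15) = sqrt(-70) = I*sqrt(70))
(10568 + k(U(6/(-6)))) + 1306 = (10568 + I*sqrt(70)) + 1306 = 11874 + I*sqrt(70)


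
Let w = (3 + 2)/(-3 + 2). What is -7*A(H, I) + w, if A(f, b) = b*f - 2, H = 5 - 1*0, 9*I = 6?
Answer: -43/3 ≈ -14.333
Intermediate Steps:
I = ⅔ (I = (⅑)*6 = ⅔ ≈ 0.66667)
w = -5 (w = 5/(-1) = 5*(-1) = -5)
H = 5 (H = 5 + 0 = 5)
A(f, b) = -2 + b*f
-7*A(H, I) + w = -7*(-2 + (⅔)*5) - 5 = -7*(-2 + 10/3) - 5 = -7*4/3 - 5 = -28/3 - 5 = -43/3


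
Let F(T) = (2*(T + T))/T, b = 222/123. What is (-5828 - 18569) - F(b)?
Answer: -24401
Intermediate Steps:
b = 74/41 (b = 222*(1/123) = 74/41 ≈ 1.8049)
F(T) = 4 (F(T) = (2*(2*T))/T = (4*T)/T = 4)
(-5828 - 18569) - F(b) = (-5828 - 18569) - 1*4 = -24397 - 4 = -24401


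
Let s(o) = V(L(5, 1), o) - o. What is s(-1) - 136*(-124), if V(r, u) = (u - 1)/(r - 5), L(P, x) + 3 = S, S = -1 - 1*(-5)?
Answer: 33731/2 ≈ 16866.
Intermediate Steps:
S = 4 (S = -1 + 5 = 4)
L(P, x) = 1 (L(P, x) = -3 + 4 = 1)
V(r, u) = (-1 + u)/(-5 + r)
s(o) = ¼ - 5*o/4 (s(o) = (-1 + o)/(-5 + 1) - o = (-1 + o)/(-4) - o = -(-1 + o)/4 - o = (¼ - o/4) - o = ¼ - 5*o/4)
s(-1) - 136*(-124) = (¼ - 5/4*(-1)) - 136*(-124) = (¼ + 5/4) + 16864 = 3/2 + 16864 = 33731/2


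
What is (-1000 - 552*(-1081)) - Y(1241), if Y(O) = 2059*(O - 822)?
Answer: -267009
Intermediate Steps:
Y(O) = -1692498 + 2059*O (Y(O) = 2059*(-822 + O) = -1692498 + 2059*O)
(-1000 - 552*(-1081)) - Y(1241) = (-1000 - 552*(-1081)) - (-1692498 + 2059*1241) = (-1000 + 596712) - (-1692498 + 2555219) = 595712 - 1*862721 = 595712 - 862721 = -267009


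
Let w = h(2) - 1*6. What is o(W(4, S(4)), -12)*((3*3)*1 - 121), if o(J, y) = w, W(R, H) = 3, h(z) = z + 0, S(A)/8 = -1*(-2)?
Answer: 448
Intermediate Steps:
S(A) = 16 (S(A) = 8*(-1*(-2)) = 8*2 = 16)
h(z) = z
w = -4 (w = 2 - 1*6 = 2 - 6 = -4)
o(J, y) = -4
o(W(4, S(4)), -12)*((3*3)*1 - 121) = -4*((3*3)*1 - 121) = -4*(9*1 - 121) = -4*(9 - 121) = -4*(-112) = 448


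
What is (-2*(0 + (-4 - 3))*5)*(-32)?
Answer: -2240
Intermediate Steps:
(-2*(0 + (-4 - 3))*5)*(-32) = (-2*(0 - 7)*5)*(-32) = (-2*(-7)*5)*(-32) = (14*5)*(-32) = 70*(-32) = -2240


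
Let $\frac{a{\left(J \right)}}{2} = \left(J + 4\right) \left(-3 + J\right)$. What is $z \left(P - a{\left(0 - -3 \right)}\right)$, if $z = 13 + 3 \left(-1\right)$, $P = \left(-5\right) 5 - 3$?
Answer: $-280$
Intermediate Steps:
$a{\left(J \right)} = 2 \left(-3 + J\right) \left(4 + J\right)$ ($a{\left(J \right)} = 2 \left(J + 4\right) \left(-3 + J\right) = 2 \left(4 + J\right) \left(-3 + J\right) = 2 \left(-3 + J\right) \left(4 + J\right)$)
$P = -28$ ($P = -25 - 3 = -28$)
$z = 10$ ($z = 13 - 3 = 10$)
$z \left(P - a{\left(0 - -3 \right)}\right) = 10 \left(-28 - \left(-24 + 2 \left(0 - -3\right) + 2 \left(0 - -3\right)^{2}\right)\right) = 10 \left(-28 - \left(-24 + 2 \left(0 + 3\right) + 2 \left(0 + 3\right)^{2}\right)\right) = 10 \left(-28 - \left(-24 + 2 \cdot 3 + 2 \cdot 3^{2}\right)\right) = 10 \left(-28 - \left(-24 + 6 + 2 \cdot 9\right)\right) = 10 \left(-28 - \left(-24 + 6 + 18\right)\right) = 10 \left(-28 - 0\right) = 10 \left(-28 + 0\right) = 10 \left(-28\right) = -280$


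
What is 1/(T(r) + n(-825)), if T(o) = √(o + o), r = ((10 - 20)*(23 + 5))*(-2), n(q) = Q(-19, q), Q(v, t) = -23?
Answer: 23/591 + 4*√70/591 ≈ 0.095544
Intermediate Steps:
n(q) = -23
r = 560 (r = -10*28*(-2) = -280*(-2) = 560)
T(o) = √2*√o (T(o) = √(2*o) = √2*√o)
1/(T(r) + n(-825)) = 1/(√2*√560 - 23) = 1/(√2*(4*√35) - 23) = 1/(4*√70 - 23) = 1/(-23 + 4*√70)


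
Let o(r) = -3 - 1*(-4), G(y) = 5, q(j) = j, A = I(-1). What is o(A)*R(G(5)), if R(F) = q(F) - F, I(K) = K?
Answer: 0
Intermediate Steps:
A = -1
o(r) = 1 (o(r) = -3 + 4 = 1)
R(F) = 0 (R(F) = F - F = 0)
o(A)*R(G(5)) = 1*0 = 0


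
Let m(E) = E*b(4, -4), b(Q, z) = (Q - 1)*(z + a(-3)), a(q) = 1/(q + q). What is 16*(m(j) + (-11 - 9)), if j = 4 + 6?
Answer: -2320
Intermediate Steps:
j = 10
a(q) = 1/(2*q)
b(Q, z) = (-1 + Q)*(-⅙ + z) (b(Q, z) = (Q - 1)*(z + (½)/(-3)) = (-1 + Q)*(z + (½)*(-⅓)) = (-1 + Q)*(z - ⅙) = (-1 + Q)*(-⅙ + z))
m(E) = -25*E/2 (m(E) = E*(⅙ - 1*(-4) - ⅙*4 + 4*(-4)) = E*(⅙ + 4 - ⅔ - 16) = E*(-25/2) = -25*E/2)
16*(m(j) + (-11 - 9)) = 16*(-25/2*10 + (-11 - 9)) = 16*(-125 - 20) = 16*(-145) = -2320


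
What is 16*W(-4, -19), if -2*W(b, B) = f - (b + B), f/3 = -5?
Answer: -64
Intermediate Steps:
f = -15 (f = 3*(-5) = -15)
W(b, B) = 15/2 + B/2 + b/2 (W(b, B) = -(-15 - (b + B))/2 = -(-15 - (B + b))/2 = -(-15 + (-B - b))/2 = -(-15 - B - b)/2 = 15/2 + B/2 + b/2)
16*W(-4, -19) = 16*(15/2 + (½)*(-19) + (½)*(-4)) = 16*(15/2 - 19/2 - 2) = 16*(-4) = -64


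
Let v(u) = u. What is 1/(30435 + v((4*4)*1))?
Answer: 1/30451 ≈ 3.2840e-5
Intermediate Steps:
1/(30435 + v((4*4)*1)) = 1/(30435 + (4*4)*1) = 1/(30435 + 16*1) = 1/(30435 + 16) = 1/30451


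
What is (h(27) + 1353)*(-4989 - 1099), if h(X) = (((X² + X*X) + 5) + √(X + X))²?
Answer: -13039132288 - 53440464*√6 ≈ -1.3170e+10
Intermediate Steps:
h(X) = (5 + 2*X² + √2*√X)² (h(X) = (((X² + X²) + 5) + √(2*X))² = ((2*X² + 5) + √2*√X)² = ((5 + 2*X²) + √2*√X)² = (5 + 2*X² + √2*√X)²)
(h(27) + 1353)*(-4989 - 1099) = ((5 + 2*27² + √2*√27)² + 1353)*(-4989 - 1099) = ((5 + 2*729 + √2*(3*√3))² + 1353)*(-6088) = ((5 + 1458 + 3*√6)² + 1353)*(-6088) = ((1463 + 3*√6)² + 1353)*(-6088) = (1353 + (1463 + 3*√6)²)*(-6088) = -8237064 - 6088*(1463 + 3*√6)²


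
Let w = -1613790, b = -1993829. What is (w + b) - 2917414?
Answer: -6525033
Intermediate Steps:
(w + b) - 2917414 = (-1613790 - 1993829) - 2917414 = -3607619 - 2917414 = -6525033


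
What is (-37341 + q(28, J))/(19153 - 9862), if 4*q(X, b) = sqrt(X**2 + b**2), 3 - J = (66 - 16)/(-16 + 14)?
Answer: -12447/3097 + 7*sqrt(2)/9291 ≈ -4.0180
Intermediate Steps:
J = 28 (J = 3 - (66 - 16)/(-16 + 14) = 3 - 50/(-2) = 3 - 50*(-1)/2 = 3 - 1*(-25) = 3 + 25 = 28)
q(X, b) = sqrt(X**2 + b**2)/4
(-37341 + q(28, J))/(19153 - 9862) = (-37341 + sqrt(28**2 + 28**2)/4)/(19153 - 9862) = (-37341 + sqrt(784 + 784)/4)/9291 = (-37341 + sqrt(1568)/4)*(1/9291) = (-37341 + (28*sqrt(2))/4)*(1/9291) = (-37341 + 7*sqrt(2))*(1/9291) = -12447/3097 + 7*sqrt(2)/9291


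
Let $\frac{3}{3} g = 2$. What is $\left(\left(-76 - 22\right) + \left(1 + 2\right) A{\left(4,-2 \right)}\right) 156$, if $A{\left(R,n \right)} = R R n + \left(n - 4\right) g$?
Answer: $-35880$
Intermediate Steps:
$g = 2$
$A{\left(R,n \right)} = -8 + 2 n + n R^{2}$ ($A{\left(R,n \right)} = R R n + \left(n - 4\right) 2 = R^{2} n + \left(-4 + n\right) 2 = n R^{2} + \left(-8 + 2 n\right) = -8 + 2 n + n R^{2}$)
$\left(\left(-76 - 22\right) + \left(1 + 2\right) A{\left(4,-2 \right)}\right) 156 = \left(\left(-76 - 22\right) + \left(1 + 2\right) \left(-8 + 2 \left(-2\right) - 2 \cdot 4^{2}\right)\right) 156 = \left(-98 + 3 \left(-8 - 4 - 32\right)\right) 156 = \left(-98 + 3 \left(-44\right)\right) 156 = \left(-98 - 132\right) 156 = \left(-230\right) 156 = -35880$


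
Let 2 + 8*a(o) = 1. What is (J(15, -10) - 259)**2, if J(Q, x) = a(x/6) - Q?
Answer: 4809249/64 ≈ 75145.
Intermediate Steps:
a(o) = -1/8 (a(o) = -1/4 + (1/8)*1 = -1/4 + 1/8 = -1/8)
J(Q, x) = -1/8 - Q
(J(15, -10) - 259)**2 = ((-1/8 - 1*15) - 259)**2 = ((-1/8 - 15) - 259)**2 = (-121/8 - 259)**2 = (-2193/8)**2 = 4809249/64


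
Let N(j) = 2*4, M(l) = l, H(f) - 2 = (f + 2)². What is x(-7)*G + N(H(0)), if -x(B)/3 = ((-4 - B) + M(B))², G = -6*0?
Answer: 8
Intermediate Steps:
H(f) = 2 + (2 + f)² (H(f) = 2 + (f + 2)² = 2 + (2 + f)²)
N(j) = 8
G = 0
x(B) = -48 (x(B) = -3*((-4 - B) + B)² = -3*(-4)² = -3*16 = -48)
x(-7)*G + N(H(0)) = -48*0 + 8 = 0 + 8 = 8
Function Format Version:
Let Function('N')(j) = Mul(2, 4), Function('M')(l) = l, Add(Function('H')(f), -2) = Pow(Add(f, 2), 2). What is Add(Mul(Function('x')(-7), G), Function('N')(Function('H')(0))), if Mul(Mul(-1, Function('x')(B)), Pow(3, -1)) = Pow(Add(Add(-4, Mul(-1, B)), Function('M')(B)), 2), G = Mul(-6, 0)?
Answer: 8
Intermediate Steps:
Function('H')(f) = Add(2, Pow(Add(2, f), 2)) (Function('H')(f) = Add(2, Pow(Add(f, 2), 2)) = Add(2, Pow(Add(2, f), 2)))
Function('N')(j) = 8
G = 0
Function('x')(B) = -48 (Function('x')(B) = Mul(-3, Pow(Add(Add(-4, Mul(-1, B)), B), 2)) = Mul(-3, Pow(-4, 2)) = Mul(-3, 16) = -48)
Add(Mul(Function('x')(-7), G), Function('N')(Function('H')(0))) = Add(Mul(-48, 0), 8) = Add(0, 8) = 8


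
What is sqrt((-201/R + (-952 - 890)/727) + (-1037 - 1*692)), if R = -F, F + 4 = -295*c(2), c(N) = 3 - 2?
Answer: I*sqrt(81848499515146)/217373 ≈ 41.62*I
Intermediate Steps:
c(N) = 1
F = -299 (F = -4 - 295*1 = -4 - 295 = -299)
R = 299 (R = -1*(-299) = 299)
sqrt((-201/R + (-952 - 890)/727) + (-1037 - 1*692)) = sqrt((-201/299 + (-952 - 890)/727) + (-1037 - 1*692)) = sqrt((-201*1/299 - 1842*1/727) + (-1037 - 692)) = sqrt((-201/299 - 1842/727) - 1729) = sqrt(-696885/217373 - 1729) = sqrt(-376534802/217373) = I*sqrt(81848499515146)/217373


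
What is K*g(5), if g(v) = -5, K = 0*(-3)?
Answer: 0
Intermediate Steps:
K = 0
K*g(5) = 0*(-5) = 0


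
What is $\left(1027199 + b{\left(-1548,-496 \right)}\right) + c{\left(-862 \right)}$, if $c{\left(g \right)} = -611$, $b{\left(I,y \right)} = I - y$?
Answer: $1025536$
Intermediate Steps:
$\left(1027199 + b{\left(-1548,-496 \right)}\right) + c{\left(-862 \right)} = \left(1027199 - 1052\right) - 611 = 1026147 - 611 = 1025536$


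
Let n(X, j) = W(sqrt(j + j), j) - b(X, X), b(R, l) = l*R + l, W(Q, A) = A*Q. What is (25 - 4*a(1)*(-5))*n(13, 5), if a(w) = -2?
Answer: 2730 - 75*sqrt(10) ≈ 2492.8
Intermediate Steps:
b(R, l) = l + R*l (b(R, l) = R*l + l = l + R*l)
n(X, j) = sqrt(2)*j**(3/2) - X*(1 + X) (n(X, j) = j*sqrt(j + j) - X*(1 + X) = j*sqrt(2*j) - X*(1 + X) = j*(sqrt(2)*sqrt(j)) - X*(1 + X) = sqrt(2)*j**(3/2) - X*(1 + X))
(25 - 4*a(1)*(-5))*n(13, 5) = (25 - 4*(-2)*(-5))*(sqrt(2)*5**(3/2) - 1*13*(1 + 13)) = (25 + 8*(-5))*(sqrt(2)*(5*sqrt(5)) - 1*13*14) = (25 - 40)*(5*sqrt(10) - 182) = -15*(-182 + 5*sqrt(10)) = 2730 - 75*sqrt(10)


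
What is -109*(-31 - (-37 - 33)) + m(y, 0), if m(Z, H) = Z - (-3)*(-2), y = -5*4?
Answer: -4277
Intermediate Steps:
y = -20
m(Z, H) = -6 + Z (m(Z, H) = Z - 1*6 = Z - 6 = -6 + Z)
-109*(-31 - (-37 - 33)) + m(y, 0) = -109*(-31 - (-37 - 33)) + (-6 - 20) = -109*(-31 - 1*(-70)) - 26 = -109*(-31 + 70) - 26 = -109*39 - 26 = -4251 - 26 = -4277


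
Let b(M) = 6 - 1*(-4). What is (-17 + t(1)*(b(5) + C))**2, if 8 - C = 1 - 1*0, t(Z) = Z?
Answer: 0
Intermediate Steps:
C = 7 (C = 8 - (1 - 1*0) = 8 - (1 + 0) = 8 - 1*1 = 8 - 1 = 7)
b(M) = 10 (b(M) = 6 + 4 = 10)
(-17 + t(1)*(b(5) + C))**2 = (-17 + 1*(10 + 7))**2 = (-17 + 1*17)**2 = (-17 + 17)**2 = 0**2 = 0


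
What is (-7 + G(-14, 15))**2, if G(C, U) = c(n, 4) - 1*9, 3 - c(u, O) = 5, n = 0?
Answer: 324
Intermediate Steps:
c(u, O) = -2 (c(u, O) = 3 - 1*5 = 3 - 5 = -2)
G(C, U) = -11 (G(C, U) = -2 - 1*9 = -2 - 9 = -11)
(-7 + G(-14, 15))**2 = (-7 - 11)**2 = (-18)**2 = 324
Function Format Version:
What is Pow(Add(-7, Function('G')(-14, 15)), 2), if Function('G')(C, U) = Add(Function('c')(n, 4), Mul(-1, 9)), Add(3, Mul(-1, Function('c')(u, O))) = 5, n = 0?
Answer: 324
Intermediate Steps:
Function('c')(u, O) = -2 (Function('c')(u, O) = Add(3, Mul(-1, 5)) = Add(3, -5) = -2)
Function('G')(C, U) = -11 (Function('G')(C, U) = Add(-2, Mul(-1, 9)) = Add(-2, -9) = -11)
Pow(Add(-7, Function('G')(-14, 15)), 2) = Pow(Add(-7, -11), 2) = Pow(-18, 2) = 324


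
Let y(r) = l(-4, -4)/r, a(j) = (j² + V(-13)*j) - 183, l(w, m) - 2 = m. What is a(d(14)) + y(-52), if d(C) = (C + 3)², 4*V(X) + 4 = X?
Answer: 4269709/52 ≈ 82110.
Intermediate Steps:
l(w, m) = 2 + m
V(X) = -1 + X/4
d(C) = (3 + C)²
a(j) = -183 + j² - 17*j/4 (a(j) = (j² + (-1 + (¼)*(-13))*j) - 183 = (j² + (-1 - 13/4)*j) - 183 = (j² - 17*j/4) - 183 = -183 + j² - 17*j/4)
y(r) = -2/r (y(r) = (2 - 4)/r = -2/r)
a(d(14)) + y(-52) = (-183 + ((3 + 14)²)² - 17*(3 + 14)²/4) - 2/(-52) = (-183 + (17²)² - 17/4*17²) - 2*(-1/52) = (-183 + 289² - 17/4*289) + 1/26 = (-183 + 83521 - 4913/4) + 1/26 = 328439/4 + 1/26 = 4269709/52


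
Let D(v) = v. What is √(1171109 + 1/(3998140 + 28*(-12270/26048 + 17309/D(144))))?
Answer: √16102567685533779485839681469/117259734737 ≈ 1082.2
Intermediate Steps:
√(1171109 + 1/(3998140 + 28*(-12270/26048 + 17309/D(144)))) = √(1171109 + 1/(3998140 + 28*(-12270/26048 + 17309/144))) = √(1171109 + 1/(3998140 + 28*(-12270*1/26048 + 17309*(1/144)))) = √(1171109 + 1/(3998140 + 28*(-6135/13024 + 17309/144))) = √(1171109 + 1/(3998140 + 28*(14034311/117216))) = √(1171109 + 1/(3998140 + 98240177/29304)) = √(1171109 + 1/(117259734737/29304)) = √(1171109 + 29304/117259734737) = √(137323930688142637/117259734737) = √16102567685533779485839681469/117259734737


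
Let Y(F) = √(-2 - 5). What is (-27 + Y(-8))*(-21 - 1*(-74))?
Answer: -1431 + 53*I*√7 ≈ -1431.0 + 140.22*I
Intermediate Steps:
Y(F) = I*√7 (Y(F) = √(-7) = I*√7)
(-27 + Y(-8))*(-21 - 1*(-74)) = (-27 + I*√7)*(-21 - 1*(-74)) = (-27 + I*√7)*(-21 + 74) = (-27 + I*√7)*53 = -1431 + 53*I*√7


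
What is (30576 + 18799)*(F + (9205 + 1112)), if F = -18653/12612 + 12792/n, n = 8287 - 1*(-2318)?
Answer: 4542055460610875/8916684 ≈ 5.0939e+8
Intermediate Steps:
n = 10605 (n = 8287 + 2318 = 10605)
F = -12160787/44583420 (F = -18653/12612 + 12792/10605 = -18653*1/12612 + 12792*(1/10605) = -18653/12612 + 4264/3535 = -12160787/44583420 ≈ -0.27276)
(30576 + 18799)*(F + (9205 + 1112)) = (30576 + 18799)*(-12160787/44583420 + (9205 + 1112)) = 49375*(-12160787/44583420 + 10317) = 49375*(459954983353/44583420) = 4542055460610875/8916684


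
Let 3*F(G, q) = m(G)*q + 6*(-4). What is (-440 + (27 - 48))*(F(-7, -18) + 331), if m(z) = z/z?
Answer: -146137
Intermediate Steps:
m(z) = 1
F(G, q) = -8 + q/3 (F(G, q) = (1*q + 6*(-4))/3 = (q - 24)/3 = (-24 + q)/3 = -8 + q/3)
(-440 + (27 - 48))*(F(-7, -18) + 331) = (-440 + (27 - 48))*((-8 + (⅓)*(-18)) + 331) = (-440 - 21)*((-8 - 6) + 331) = -461*(-14 + 331) = -461*317 = -146137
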